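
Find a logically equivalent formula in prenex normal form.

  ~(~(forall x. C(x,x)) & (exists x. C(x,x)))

Move each ¬ inward, flipping quantifiers it crosses:
  (forall x. C(x,x)) | (forall x. ~C(x,x))
Give each quantifier a distinct variable: x↦v.
  (forall x. C(x,x)) | (forall v. ~C(v,v))
Finally move all quantifiers to the prefix:
  forall x. forall v. (C(x,x) | ~C(v,v))

forall x. forall v. (C(x,x) | ~C(v,v))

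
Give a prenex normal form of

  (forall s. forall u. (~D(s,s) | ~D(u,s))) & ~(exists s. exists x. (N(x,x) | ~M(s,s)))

Drive negations inward (¬∀x A ≡ ∃x ¬A, ¬∃x A ≡ ∀x ¬A, De Morgan for ∧/∨):
  (forall s. forall u. (~D(s,s) | ~D(u,s))) & (forall s. forall x. (~N(x,x) & M(s,s)))
Standardize variables apart so no two quantifiers bind the same name: s↦x1.
  (forall s. forall u. (~D(s,s) | ~D(u,s))) & (forall x1. forall x. (~N(x,x) & M(x1,x1)))
Extract every quantifier outward, since the variables are now distinct and don't occur free across branches:
  forall s. forall u. forall x1. forall x. ((~D(s,s) | ~D(u,s)) & ~N(x,x) & M(x1,x1))

forall s. forall u. forall x1. forall x. ((~D(s,s) | ~D(u,s)) & ~N(x,x) & M(x1,x1))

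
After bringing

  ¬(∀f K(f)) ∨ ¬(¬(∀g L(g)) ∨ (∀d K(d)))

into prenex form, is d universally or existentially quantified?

Push ¬ through the quantifiers and connectives to reach negation normal form:
  (∃f ¬K(f)) ∨ (∀g L(g)) ∧ (∃d ¬K(d))
All bound variables are already distinct, so no renaming is needed.
Finally move all quantifiers to the prefix:
  ∃f ∀g ∃d (¬K(f) ∨ L(g) ∧ ¬K(d))
The quantifier ∀d sits under an odd number of negations, so it flips to ∃d.

existential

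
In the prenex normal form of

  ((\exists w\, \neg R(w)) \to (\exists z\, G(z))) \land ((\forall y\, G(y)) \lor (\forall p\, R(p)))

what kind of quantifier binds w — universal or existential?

Rewrite implications/biconditionals: A → B as ¬A ∨ B.
  (\neg (\exists w\, \neg R(w)) \lor (\exists z\, G(z))) \land ((\forall y\, G(y)) \lor (\forall p\, R(p)))
Drive negations inward (¬∀x A ≡ ∃x ¬A, ¬∃x A ≡ ∀x ¬A, De Morgan for ∧/∨):
  ((\forall w\, R(w)) \lor (\exists z\, G(z))) \land ((\forall y\, G(y)) \lor (\forall p\, R(p)))
All bound variables are already distinct, so no renaming is needed.
Extract every quantifier outward, since the variables are now distinct and don't occur free across branches:
  \forall w\, \exists z\, \forall y\, \forall p\, ((R(w) \lor G(z)) \land (G(y) \lor R(p)))
The quantifier \exists w sits under an odd number of negations (counting the antecedent side of each →), so it flips to \forall w.

universal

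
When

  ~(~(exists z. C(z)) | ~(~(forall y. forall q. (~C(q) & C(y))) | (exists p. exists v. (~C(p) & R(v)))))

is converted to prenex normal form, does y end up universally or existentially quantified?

Drive negations inward (¬∀x A ≡ ∃x ¬A, ¬∃x A ≡ ∀x ¬A, De Morgan for ∧/∨):
  (exists z. C(z)) & ((exists y. exists q. (C(q) | ~C(y))) | (exists p. exists v. (~C(p) & R(v))))
All bound variables are already distinct, so no renaming is needed.
Extract every quantifier outward, since the variables are now distinct and don't occur free across branches:
  exists z. exists y. exists q. exists p. exists v. (C(z) & (C(q) | ~C(y) | ~C(p) & R(v)))
The quantifier forall y sits under an odd number of negations, so it flips to exists y.

existential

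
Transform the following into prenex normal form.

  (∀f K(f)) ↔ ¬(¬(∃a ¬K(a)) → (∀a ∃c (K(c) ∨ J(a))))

∃f ∀a ∃q ∀c ∃w ∀r ∃x1 ∀p ((¬K(f) ∨ K(a) ∧ ¬K(c) ∧ ¬J(q)) ∧ (¬K(w) ∨ K(x1) ∨ J(r) ∨ K(p)))

Eliminate → and ↔ using ¬ and ∨; A ↔ B as (¬A ∨ B) ∧ (¬B ∨ A).
  (¬(∀f K(f)) ∨ ¬(¬¬(∃a ¬K(a)) ∨ (∀a ∃c (K(c) ∨ J(a))))) ∧ (¬¬(¬¬(∃a ¬K(a)) ∨ (∀a ∃c (K(c) ∨ J(a)))) ∨ (∀f K(f)))
Push ¬ through the quantifiers and connectives to reach negation normal form:
  ((∃f ¬K(f)) ∨ (∀a K(a)) ∧ (∃a ∀c (¬K(c) ∧ ¬J(a)))) ∧ ((∃a ¬K(a)) ∨ (∀a ∃c (K(c) ∨ J(a))) ∨ (∀f K(f)))
Rename bound variables to avoid capture: a↦q, a↦w, a↦r, c↦x1, f↦p.
  ((∃f ¬K(f)) ∨ (∀a K(a)) ∧ (∃q ∀c (¬K(c) ∧ ¬J(q)))) ∧ ((∃w ¬K(w)) ∨ (∀r ∃x1 (K(x1) ∨ J(r))) ∨ (∀p K(p)))
Pull the quantifiers to the front (each side's bound variable is not free in the other side):
  ∃f ∀a ∃q ∀c ∃w ∀r ∃x1 ∀p ((¬K(f) ∨ K(a) ∧ ¬K(c) ∧ ¬J(q)) ∧ (¬K(w) ∨ K(x1) ∨ J(r) ∨ K(p)))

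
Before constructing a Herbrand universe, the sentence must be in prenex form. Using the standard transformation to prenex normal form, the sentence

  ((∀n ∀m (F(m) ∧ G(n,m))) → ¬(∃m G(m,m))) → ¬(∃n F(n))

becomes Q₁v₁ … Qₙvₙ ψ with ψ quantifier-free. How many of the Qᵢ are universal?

First replace A → B with ¬A ∨ B.
  ¬(¬(∀n ∀m (F(m) ∧ G(n,m))) ∨ ¬(∃m G(m,m))) ∨ ¬(∃n F(n))
Drive negations inward (¬∀x A ≡ ∃x ¬A, ¬∃x A ≡ ∀x ¬A, De Morgan for ∧/∨):
  (∀n ∀m (F(m) ∧ G(n,m))) ∧ (∃m G(m,m)) ∨ (∀n ¬F(n))
Standardize variables apart so no two quantifiers bind the same name: m↦p, n↦r.
  (∀n ∀m (F(m) ∧ G(n,m))) ∧ (∃p G(p,p)) ∨ (∀r ¬F(r))
Finally move all quantifiers to the prefix:
  ∀n ∀m ∃p ∀r (F(m) ∧ G(n,m) ∧ G(p,p) ∨ ¬F(r))
The prefix is ∀n ∀m ∃p ∀r: 3 universal, 1 existential.

3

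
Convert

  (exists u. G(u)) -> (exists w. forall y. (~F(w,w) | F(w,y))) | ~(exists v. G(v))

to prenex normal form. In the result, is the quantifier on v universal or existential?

universal

Eliminate → and ↔ using ¬ and ∨.
  ~(exists u. G(u)) | (exists w. forall y. (~F(w,w) | F(w,y))) | ~(exists v. G(v))
Drive negations inward (¬∀x A ≡ ∃x ¬A, ¬∃x A ≡ ∀x ¬A, De Morgan for ∧/∨):
  (forall u. ~G(u)) | (exists w. forall y. (~F(w,w) | F(w,y))) | (forall v. ~G(v))
All bound variables are already distinct, so no renaming is needed.
Pull the quantifiers to the front (each side's bound variable is not free in the other side):
  forall u. exists w. forall y. forall v. (~G(u) | ~F(w,w) | F(w,y) | ~G(v))
The quantifier exists v sits under an odd number of negations (counting the antecedent side of each →), so it flips to forall v.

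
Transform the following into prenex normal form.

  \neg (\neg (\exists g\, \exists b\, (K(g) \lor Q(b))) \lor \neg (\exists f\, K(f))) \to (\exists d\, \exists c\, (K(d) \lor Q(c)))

\forall g\, \forall b\, \forall f\, \exists d\, \exists c\, (\neg K(g) \land \neg Q(b) \lor \neg K(f) \lor K(d) \lor Q(c))

Rewrite implications/biconditionals: A → B as ¬A ∨ B.
  \neg \neg (\neg (\exists g\, \exists b\, (K(g) \lor Q(b))) \lor \neg (\exists f\, K(f))) \lor (\exists d\, \exists c\, (K(d) \lor Q(c)))
Drive negations inward (¬∀x A ≡ ∃x ¬A, ¬∃x A ≡ ∀x ¬A, De Morgan for ∧/∨):
  (\forall g\, \forall b\, (\neg K(g) \land \neg Q(b))) \lor (\forall f\, \neg K(f)) \lor (\exists d\, \exists c\, (K(d) \lor Q(c)))
All bound variables are already distinct, so no renaming is needed.
Finally move all quantifiers to the prefix:
  \forall g\, \forall b\, \forall f\, \exists d\, \exists c\, (\neg K(g) \land \neg Q(b) \lor \neg K(f) \lor K(d) \lor Q(c))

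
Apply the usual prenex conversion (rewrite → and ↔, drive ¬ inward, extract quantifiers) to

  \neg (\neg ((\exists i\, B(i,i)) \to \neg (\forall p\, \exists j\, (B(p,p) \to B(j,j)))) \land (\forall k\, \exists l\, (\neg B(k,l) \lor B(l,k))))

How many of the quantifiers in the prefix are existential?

Rewrite implications/biconditionals: A → B as ¬A ∨ B.
  \neg (\neg (\neg (\exists i\, B(i,i)) \lor \neg (\forall p\, \exists j\, (\neg B(p,p) \lor B(j,j)))) \land (\forall k\, \exists l\, (\neg B(k,l) \lor B(l,k))))
Push ¬ through the quantifiers and connectives to reach negation normal form:
  (\forall i\, \neg B(i,i)) \lor (\exists p\, \forall j\, (B(p,p) \land \neg B(j,j))) \lor (\exists k\, \forall l\, (B(k,l) \land \neg B(l,k)))
All bound variables are already distinct, so no renaming is needed.
Pull the quantifiers to the front (each side's bound variable is not free in the other side):
  \forall i\, \exists p\, \forall j\, \exists k\, \forall l\, (\neg B(i,i) \lor B(p,p) \land \neg B(j,j) \lor B(k,l) \land \neg B(l,k))
The prefix is \forall i \exists p \forall j \exists k \forall l: 3 universal, 2 existential.

2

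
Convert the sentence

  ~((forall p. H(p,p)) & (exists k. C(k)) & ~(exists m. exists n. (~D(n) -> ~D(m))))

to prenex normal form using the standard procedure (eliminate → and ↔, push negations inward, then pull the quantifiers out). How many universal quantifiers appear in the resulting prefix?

1

First replace A → B with ¬A ∨ B.
  ~((forall p. H(p,p)) & (exists k. C(k)) & ~(exists m. exists n. (~~D(n) | ~D(m))))
Push ¬ through the quantifiers and connectives to reach negation normal form:
  (exists p. ~H(p,p)) | (forall k. ~C(k)) | (exists m. exists n. (D(n) | ~D(m)))
All bound variables are already distinct, so no renaming is needed.
Extract every quantifier outward, since the variables are now distinct and don't occur free across branches:
  exists p. forall k. exists m. exists n. (~H(p,p) | ~C(k) | D(n) | ~D(m))
The prefix is exists p forall k exists m exists n: 1 universal, 3 existential.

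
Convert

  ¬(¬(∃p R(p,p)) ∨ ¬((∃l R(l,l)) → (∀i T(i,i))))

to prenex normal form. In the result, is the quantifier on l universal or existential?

Eliminate → and ↔ using ¬ and ∨.
  ¬(¬(∃p R(p,p)) ∨ ¬(¬(∃l R(l,l)) ∨ (∀i T(i,i))))
Move each ¬ inward, flipping quantifiers it crosses:
  (∃p R(p,p)) ∧ ((∀l ¬R(l,l)) ∨ (∀i T(i,i)))
All bound variables are already distinct, so no renaming is needed.
Extract every quantifier outward, since the variables are now distinct and don't occur free across branches:
  ∃p ∀l ∀i (R(p,p) ∧ (¬R(l,l) ∨ T(i,i)))
The quantifier ∃l sits under an odd number of negations (counting the antecedent side of each →), so it flips to ∀l.

universal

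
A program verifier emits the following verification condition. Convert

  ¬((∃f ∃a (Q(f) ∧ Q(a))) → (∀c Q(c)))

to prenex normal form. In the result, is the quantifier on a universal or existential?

Eliminate → and ↔ using ¬ and ∨.
  ¬(¬(∃f ∃a (Q(f) ∧ Q(a))) ∨ (∀c Q(c)))
Drive negations inward (¬∀x A ≡ ∃x ¬A, ¬∃x A ≡ ∀x ¬A, De Morgan for ∧/∨):
  (∃f ∃a (Q(f) ∧ Q(a))) ∧ (∃c ¬Q(c))
Extract every quantifier outward, since the variables are now distinct and don't occur free across branches:
  ∃f ∃a ∃c (Q(f) ∧ Q(a) ∧ ¬Q(c))
The quantifier ∃a sits under an even number of negations (counting the antecedent side of each →), so it remains existential.

existential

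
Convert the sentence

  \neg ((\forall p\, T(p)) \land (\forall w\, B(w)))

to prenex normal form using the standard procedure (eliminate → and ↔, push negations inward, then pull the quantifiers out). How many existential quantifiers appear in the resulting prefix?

Drive negations inward (¬∀x A ≡ ∃x ¬A, ¬∃x A ≡ ∀x ¬A, De Morgan for ∧/∨):
  (\exists p\, \neg T(p)) \lor (\exists w\, \neg B(w))
All bound variables are already distinct, so no renaming is needed.
Pull the quantifiers to the front (each side's bound variable is not free in the other side):
  \exists p\, \exists w\, (\neg T(p) \lor \neg B(w))
The prefix is \exists p \exists w: 0 universal, 2 existential.

2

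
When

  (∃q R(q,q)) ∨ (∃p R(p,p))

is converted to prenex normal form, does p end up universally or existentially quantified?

All bound variables are already distinct, so no renaming is needed.
Pull the quantifiers to the front (each side's bound variable is not free in the other side):
  ∃q ∃p (R(q,q) ∨ R(p,p))
The quantifier ∃p sits under an even number of negations, so it remains existential.

existential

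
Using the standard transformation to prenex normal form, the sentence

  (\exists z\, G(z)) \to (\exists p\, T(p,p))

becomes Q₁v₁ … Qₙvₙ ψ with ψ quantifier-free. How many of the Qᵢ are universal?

Rewrite implications/biconditionals: A → B as ¬A ∨ B.
  \neg (\exists z\, G(z)) \lor (\exists p\, T(p,p))
Push ¬ through the quantifiers and connectives to reach negation normal form:
  (\forall z\, \neg G(z)) \lor (\exists p\, T(p,p))
Finally move all quantifiers to the prefix:
  \forall z\, \exists p\, (\neg G(z) \lor T(p,p))
The prefix is \forall z \exists p: 1 universal, 1 existential.

1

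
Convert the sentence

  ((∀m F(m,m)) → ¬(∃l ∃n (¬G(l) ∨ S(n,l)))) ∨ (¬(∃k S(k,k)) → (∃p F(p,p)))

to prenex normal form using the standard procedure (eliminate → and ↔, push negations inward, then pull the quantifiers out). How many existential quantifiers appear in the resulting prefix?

First replace A → B with ¬A ∨ B.
  ¬(∀m F(m,m)) ∨ ¬(∃l ∃n (¬G(l) ∨ S(n,l))) ∨ ¬¬(∃k S(k,k)) ∨ (∃p F(p,p))
Drive negations inward (¬∀x A ≡ ∃x ¬A, ¬∃x A ≡ ∀x ¬A, De Morgan for ∧/∨):
  (∃m ¬F(m,m)) ∨ (∀l ∀n (G(l) ∧ ¬S(n,l))) ∨ (∃k S(k,k)) ∨ (∃p F(p,p))
Pull the quantifiers to the front (each side's bound variable is not free in the other side):
  ∃m ∀l ∀n ∃k ∃p (¬F(m,m) ∨ G(l) ∧ ¬S(n,l) ∨ S(k,k) ∨ F(p,p))
The prefix is ∃m ∀l ∀n ∃k ∃p: 2 universal, 3 existential.

3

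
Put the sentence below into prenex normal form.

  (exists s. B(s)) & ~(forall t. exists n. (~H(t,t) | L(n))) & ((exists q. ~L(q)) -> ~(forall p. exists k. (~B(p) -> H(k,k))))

exists s. exists t. forall n. forall q. exists p. forall k. (B(s) & H(t,t) & ~L(n) & (L(q) | ~B(p) & ~H(k,k)))

Eliminate → and ↔ using ¬ and ∨.
  (exists s. B(s)) & ~(forall t. exists n. (~H(t,t) | L(n))) & (~(exists q. ~L(q)) | ~(forall p. exists k. (~~B(p) | H(k,k))))
Push ¬ through the quantifiers and connectives to reach negation normal form:
  (exists s. B(s)) & (exists t. forall n. (H(t,t) & ~L(n))) & ((forall q. L(q)) | (exists p. forall k. (~B(p) & ~H(k,k))))
Extract every quantifier outward, since the variables are now distinct and don't occur free across branches:
  exists s. exists t. forall n. forall q. exists p. forall k. (B(s) & H(t,t) & ~L(n) & (L(q) | ~B(p) & ~H(k,k)))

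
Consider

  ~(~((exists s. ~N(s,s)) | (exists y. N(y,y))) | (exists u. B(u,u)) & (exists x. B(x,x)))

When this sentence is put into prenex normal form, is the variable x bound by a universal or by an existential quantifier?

universal

Push ¬ through the quantifiers and connectives to reach negation normal form:
  ((exists s. ~N(s,s)) | (exists y. N(y,y))) & ((forall u. ~B(u,u)) | (forall x. ~B(x,x)))
All bound variables are already distinct, so no renaming is needed.
Extract every quantifier outward, since the variables are now distinct and don't occur free across branches:
  exists s. exists y. forall u. forall x. ((~N(s,s) | N(y,y)) & (~B(u,u) | ~B(x,x)))
The quantifier exists x sits under an odd number of negations, so it flips to forall x.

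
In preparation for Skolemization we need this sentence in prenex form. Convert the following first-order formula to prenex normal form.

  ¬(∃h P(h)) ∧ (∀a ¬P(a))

Drive negations inward (¬∀x A ≡ ∃x ¬A, ¬∃x A ≡ ∀x ¬A, De Morgan for ∧/∨):
  (∀h ¬P(h)) ∧ (∀a ¬P(a))
Finally move all quantifiers to the prefix:
  ∀h ∀a (¬P(h) ∧ ¬P(a))

∀h ∀a (¬P(h) ∧ ¬P(a))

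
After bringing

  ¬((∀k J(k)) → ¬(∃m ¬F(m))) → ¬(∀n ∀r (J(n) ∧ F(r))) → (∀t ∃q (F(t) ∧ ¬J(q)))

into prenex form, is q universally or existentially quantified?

First replace A → B with ¬A ∨ B.
  ¬¬(¬(∀k J(k)) ∨ ¬(∃m ¬F(m))) ∨ ¬¬(∀n ∀r (J(n) ∧ F(r))) ∨ (∀t ∃q (F(t) ∧ ¬J(q)))
Move each ¬ inward, flipping quantifiers it crosses:
  (∃k ¬J(k)) ∨ (∀m F(m)) ∨ (∀n ∀r (J(n) ∧ F(r))) ∨ (∀t ∃q (F(t) ∧ ¬J(q)))
All bound variables are already distinct, so no renaming is needed.
Extract every quantifier outward, since the variables are now distinct and don't occur free across branches:
  ∃k ∀m ∀n ∀r ∀t ∃q (¬J(k) ∨ F(m) ∨ J(n) ∧ F(r) ∨ F(t) ∧ ¬J(q))
The quantifier ∃q sits under an even number of negations (counting the antecedent side of each →), so it remains existential.

existential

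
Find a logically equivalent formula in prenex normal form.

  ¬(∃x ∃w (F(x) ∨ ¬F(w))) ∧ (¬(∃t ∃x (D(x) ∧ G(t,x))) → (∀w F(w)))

Eliminate → and ↔ using ¬ and ∨.
  ¬(∃x ∃w (F(x) ∨ ¬F(w))) ∧ (¬¬(∃t ∃x (D(x) ∧ G(t,x))) ∨ (∀w F(w)))
Move each ¬ inward, flipping quantifiers it crosses:
  (∀x ∀w (¬F(x) ∧ F(w))) ∧ ((∃t ∃x (D(x) ∧ G(t,x))) ∨ (∀w F(w)))
Rename bound variables to avoid capture: x↦z1, w↦u1.
  (∀x ∀w (¬F(x) ∧ F(w))) ∧ ((∃t ∃z1 (D(z1) ∧ G(t,z1))) ∨ (∀u1 F(u1)))
Extract every quantifier outward, since the variables are now distinct and don't occur free across branches:
  ∀x ∀w ∃t ∃z1 ∀u1 (¬F(x) ∧ F(w) ∧ (D(z1) ∧ G(t,z1) ∨ F(u1)))

∀x ∀w ∃t ∃z1 ∀u1 (¬F(x) ∧ F(w) ∧ (D(z1) ∧ G(t,z1) ∨ F(u1)))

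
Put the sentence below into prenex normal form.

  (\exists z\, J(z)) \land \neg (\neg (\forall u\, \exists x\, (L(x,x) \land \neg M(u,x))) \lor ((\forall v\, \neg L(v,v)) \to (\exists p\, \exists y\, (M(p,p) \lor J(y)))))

Eliminate → and ↔ using ¬ and ∨.
  (\exists z\, J(z)) \land \neg (\neg (\forall u\, \exists x\, (L(x,x) \land \neg M(u,x))) \lor \neg (\forall v\, \neg L(v,v)) \lor (\exists p\, \exists y\, (M(p,p) \lor J(y))))
Drive negations inward (¬∀x A ≡ ∃x ¬A, ¬∃x A ≡ ∀x ¬A, De Morgan for ∧/∨):
  (\exists z\, J(z)) \land (\forall u\, \exists x\, (L(x,x) \land \neg M(u,x))) \land (\forall v\, \neg L(v,v)) \land (\forall p\, \forall y\, (\neg M(p,p) \land \neg J(y)))
All bound variables are already distinct, so no renaming is needed.
Extract every quantifier outward, since the variables are now distinct and don't occur free across branches:
  \exists z\, \forall u\, \exists x\, \forall v\, \forall p\, \forall y\, (J(z) \land L(x,x) \land \neg M(u,x) \land \neg L(v,v) \land \neg M(p,p) \land \neg J(y))

\exists z\, \forall u\, \exists x\, \forall v\, \forall p\, \forall y\, (J(z) \land L(x,x) \land \neg M(u,x) \land \neg L(v,v) \land \neg M(p,p) \land \neg J(y))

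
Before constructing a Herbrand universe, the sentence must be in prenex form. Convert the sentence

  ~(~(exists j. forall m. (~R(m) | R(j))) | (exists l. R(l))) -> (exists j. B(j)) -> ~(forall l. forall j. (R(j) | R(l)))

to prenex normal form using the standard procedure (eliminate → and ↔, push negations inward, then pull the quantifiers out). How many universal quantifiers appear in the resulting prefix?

First replace A → B with ¬A ∨ B.
  ~~(~(exists j. forall m. (~R(m) | R(j))) | (exists l. R(l))) | ~(exists j. B(j)) | ~(forall l. forall j. (R(j) | R(l)))
Push ¬ through the quantifiers and connectives to reach negation normal form:
  (forall j. exists m. (R(m) & ~R(j))) | (exists l. R(l)) | (forall j. ~B(j)) | (exists l. exists j. (~R(j) & ~R(l)))
Standardize variables apart so no two quantifiers bind the same name: j↦c, l↦u1, j↦w.
  (forall j. exists m. (R(m) & ~R(j))) | (exists l. R(l)) | (forall c. ~B(c)) | (exists u1. exists w. (~R(w) & ~R(u1)))
Pull the quantifiers to the front (each side's bound variable is not free in the other side):
  forall j. exists m. exists l. forall c. exists u1. exists w. (R(m) & ~R(j) | R(l) | ~B(c) | ~R(w) & ~R(u1))
The prefix is forall j exists m exists l forall c exists u1 exists w: 2 universal, 4 existential.

2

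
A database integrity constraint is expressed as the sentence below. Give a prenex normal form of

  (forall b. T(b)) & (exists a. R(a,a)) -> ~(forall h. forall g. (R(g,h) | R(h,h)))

Rewrite implications/biconditionals: A → B as ¬A ∨ B.
  ~((forall b. T(b)) & (exists a. R(a,a))) | ~(forall h. forall g. (R(g,h) | R(h,h)))
Push ¬ through the quantifiers and connectives to reach negation normal form:
  (exists b. ~T(b)) | (forall a. ~R(a,a)) | (exists h. exists g. (~R(g,h) & ~R(h,h)))
All bound variables are already distinct, so no renaming is needed.
Pull the quantifiers to the front (each side's bound variable is not free in the other side):
  exists b. forall a. exists h. exists g. (~T(b) | ~R(a,a) | ~R(g,h) & ~R(h,h))

exists b. forall a. exists h. exists g. (~T(b) | ~R(a,a) | ~R(g,h) & ~R(h,h))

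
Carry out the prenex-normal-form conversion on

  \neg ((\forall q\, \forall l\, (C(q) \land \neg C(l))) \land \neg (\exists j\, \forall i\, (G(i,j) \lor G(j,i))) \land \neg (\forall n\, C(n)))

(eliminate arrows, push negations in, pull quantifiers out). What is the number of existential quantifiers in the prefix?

Drive negations inward (¬∀x A ≡ ∃x ¬A, ¬∃x A ≡ ∀x ¬A, De Morgan for ∧/∨):
  (\exists q\, \exists l\, (\neg C(q) \lor C(l))) \lor (\exists j\, \forall i\, (G(i,j) \lor G(j,i))) \lor (\forall n\, C(n))
Finally move all quantifiers to the prefix:
  \exists q\, \exists l\, \exists j\, \forall i\, \forall n\, (\neg C(q) \lor C(l) \lor G(i,j) \lor G(j,i) \lor C(n))
The prefix is \exists q \exists l \exists j \forall i \forall n: 2 universal, 3 existential.

3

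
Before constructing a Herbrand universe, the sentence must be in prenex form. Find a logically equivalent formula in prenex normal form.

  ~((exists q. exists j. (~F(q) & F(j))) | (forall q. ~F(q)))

Move each ¬ inward, flipping quantifiers it crosses:
  (forall q. forall j. (F(q) | ~F(j))) & (exists q. F(q))
Give each quantifier a distinct variable: q↦w1.
  (forall q. forall j. (F(q) | ~F(j))) & (exists w1. F(w1))
Pull the quantifiers to the front (each side's bound variable is not free in the other side):
  forall q. forall j. exists w1. ((F(q) | ~F(j)) & F(w1))

forall q. forall j. exists w1. ((F(q) | ~F(j)) & F(w1))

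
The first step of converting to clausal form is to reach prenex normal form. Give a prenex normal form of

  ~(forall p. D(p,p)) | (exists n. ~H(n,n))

exists p. exists n. (~D(p,p) | ~H(n,n))

Push ¬ through the quantifiers and connectives to reach negation normal form:
  (exists p. ~D(p,p)) | (exists n. ~H(n,n))
Pull the quantifiers to the front (each side's bound variable is not free in the other side):
  exists p. exists n. (~D(p,p) | ~H(n,n))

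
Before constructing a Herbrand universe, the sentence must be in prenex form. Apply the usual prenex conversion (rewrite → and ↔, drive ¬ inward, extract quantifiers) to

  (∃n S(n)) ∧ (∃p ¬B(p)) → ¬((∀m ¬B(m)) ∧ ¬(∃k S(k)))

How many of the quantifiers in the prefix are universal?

2

Eliminate → and ↔ using ¬ and ∨.
  ¬((∃n S(n)) ∧ (∃p ¬B(p))) ∨ ¬((∀m ¬B(m)) ∧ ¬(∃k S(k)))
Push ¬ through the quantifiers and connectives to reach negation normal form:
  (∀n ¬S(n)) ∨ (∀p B(p)) ∨ (∃m B(m)) ∨ (∃k S(k))
All bound variables are already distinct, so no renaming is needed.
Extract every quantifier outward, since the variables are now distinct and don't occur free across branches:
  ∀n ∀p ∃m ∃k (¬S(n) ∨ B(p) ∨ B(m) ∨ S(k))
The prefix is ∀n ∀p ∃m ∃k: 2 universal, 2 existential.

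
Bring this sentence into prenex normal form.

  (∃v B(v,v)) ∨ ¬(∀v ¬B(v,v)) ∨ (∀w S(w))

Move each ¬ inward, flipping quantifiers it crosses:
  (∃v B(v,v)) ∨ (∃v B(v,v)) ∨ (∀w S(w))
Give each quantifier a distinct variable: v↦c.
  (∃v B(v,v)) ∨ (∃c B(c,c)) ∨ (∀w S(w))
Extract every quantifier outward, since the variables are now distinct and don't occur free across branches:
  ∃v ∃c ∀w (B(v,v) ∨ B(c,c) ∨ S(w))

∃v ∃c ∀w (B(v,v) ∨ B(c,c) ∨ S(w))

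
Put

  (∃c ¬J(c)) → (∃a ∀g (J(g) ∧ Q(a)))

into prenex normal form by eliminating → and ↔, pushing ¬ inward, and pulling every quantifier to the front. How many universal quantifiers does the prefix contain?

2

First replace A → B with ¬A ∨ B.
  ¬(∃c ¬J(c)) ∨ (∃a ∀g (J(g) ∧ Q(a)))
Drive negations inward (¬∀x A ≡ ∃x ¬A, ¬∃x A ≡ ∀x ¬A, De Morgan for ∧/∨):
  (∀c J(c)) ∨ (∃a ∀g (J(g) ∧ Q(a)))
Extract every quantifier outward, since the variables are now distinct and don't occur free across branches:
  ∀c ∃a ∀g (J(c) ∨ J(g) ∧ Q(a))
The prefix is ∀c ∃a ∀g: 2 universal, 1 existential.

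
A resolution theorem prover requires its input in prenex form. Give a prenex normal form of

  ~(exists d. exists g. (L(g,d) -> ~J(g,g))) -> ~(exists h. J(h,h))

First replace A → B with ¬A ∨ B.
  ~~(exists d. exists g. (~L(g,d) | ~J(g,g))) | ~(exists h. J(h,h))
Move each ¬ inward, flipping quantifiers it crosses:
  (exists d. exists g. (~L(g,d) | ~J(g,g))) | (forall h. ~J(h,h))
All bound variables are already distinct, so no renaming is needed.
Finally move all quantifiers to the prefix:
  exists d. exists g. forall h. (~L(g,d) | ~J(g,g) | ~J(h,h))

exists d. exists g. forall h. (~L(g,d) | ~J(g,g) | ~J(h,h))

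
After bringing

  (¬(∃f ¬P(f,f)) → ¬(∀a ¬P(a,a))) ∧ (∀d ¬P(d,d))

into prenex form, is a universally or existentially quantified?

existential

First replace A → B with ¬A ∨ B.
  (¬¬(∃f ¬P(f,f)) ∨ ¬(∀a ¬P(a,a))) ∧ (∀d ¬P(d,d))
Move each ¬ inward, flipping quantifiers it crosses:
  ((∃f ¬P(f,f)) ∨ (∃a P(a,a))) ∧ (∀d ¬P(d,d))
Finally move all quantifiers to the prefix:
  ∃f ∃a ∀d ((¬P(f,f) ∨ P(a,a)) ∧ ¬P(d,d))
The quantifier ∀a sits under an odd number of negations (counting the antecedent side of each →), so it flips to ∃a.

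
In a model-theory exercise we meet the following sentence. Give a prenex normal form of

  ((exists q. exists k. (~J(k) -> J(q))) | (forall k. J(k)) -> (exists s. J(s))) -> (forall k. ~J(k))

exists q. exists k. forall c. forall s. forall x1. ((J(k) | J(q) | J(c)) & ~J(s) | ~J(x1))

Eliminate → and ↔ using ¬ and ∨.
  ~(~((exists q. exists k. (~~J(k) | J(q))) | (forall k. J(k))) | (exists s. J(s))) | (forall k. ~J(k))
Move each ¬ inward, flipping quantifiers it crosses:
  ((exists q. exists k. (J(k) | J(q))) | (forall k. J(k))) & (forall s. ~J(s)) | (forall k. ~J(k))
Rename bound variables to avoid capture: k↦c, k↦x1.
  ((exists q. exists k. (J(k) | J(q))) | (forall c. J(c))) & (forall s. ~J(s)) | (forall x1. ~J(x1))
Pull the quantifiers to the front (each side's bound variable is not free in the other side):
  exists q. exists k. forall c. forall s. forall x1. ((J(k) | J(q) | J(c)) & ~J(s) | ~J(x1))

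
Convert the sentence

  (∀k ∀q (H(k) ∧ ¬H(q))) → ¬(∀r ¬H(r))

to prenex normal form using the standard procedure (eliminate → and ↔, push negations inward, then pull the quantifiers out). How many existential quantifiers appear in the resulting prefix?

3

Rewrite implications/biconditionals: A → B as ¬A ∨ B.
  ¬(∀k ∀q (H(k) ∧ ¬H(q))) ∨ ¬(∀r ¬H(r))
Move each ¬ inward, flipping quantifiers it crosses:
  (∃k ∃q (¬H(k) ∨ H(q))) ∨ (∃r H(r))
Finally move all quantifiers to the prefix:
  ∃k ∃q ∃r (¬H(k) ∨ H(q) ∨ H(r))
The prefix is ∃k ∃q ∃r: 0 universal, 3 existential.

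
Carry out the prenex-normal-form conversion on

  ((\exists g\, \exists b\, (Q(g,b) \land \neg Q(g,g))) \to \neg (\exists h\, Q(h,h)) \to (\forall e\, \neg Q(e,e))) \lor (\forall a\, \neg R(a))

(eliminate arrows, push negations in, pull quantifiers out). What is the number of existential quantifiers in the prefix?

1

Rewrite implications/biconditionals: A → B as ¬A ∨ B.
  \neg (\exists g\, \exists b\, (Q(g,b) \land \neg Q(g,g))) \lor \neg \neg (\exists h\, Q(h,h)) \lor (\forall e\, \neg Q(e,e)) \lor (\forall a\, \neg R(a))
Push ¬ through the quantifiers and connectives to reach negation normal form:
  (\forall g\, \forall b\, (\neg Q(g,b) \lor Q(g,g))) \lor (\exists h\, Q(h,h)) \lor (\forall e\, \neg Q(e,e)) \lor (\forall a\, \neg R(a))
All bound variables are already distinct, so no renaming is needed.
Finally move all quantifiers to the prefix:
  \forall g\, \forall b\, \exists h\, \forall e\, \forall a\, (\neg Q(g,b) \lor Q(g,g) \lor Q(h,h) \lor \neg Q(e,e) \lor \neg R(a))
The prefix is \forall g \forall b \exists h \forall e \forall a: 4 universal, 1 existential.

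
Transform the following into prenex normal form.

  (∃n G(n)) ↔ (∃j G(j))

∀n ∃j ∀c ∃v1 ((¬G(n) ∨ G(j)) ∧ (¬G(c) ∨ G(v1)))

First replace A → B with ¬A ∨ B; A ↔ B as (¬A ∨ B) ∧ (¬B ∨ A).
  (¬(∃n G(n)) ∨ (∃j G(j))) ∧ (¬(∃j G(j)) ∨ (∃n G(n)))
Move each ¬ inward, flipping quantifiers it crosses:
  ((∀n ¬G(n)) ∨ (∃j G(j))) ∧ ((∀j ¬G(j)) ∨ (∃n G(n)))
Rename bound variables to avoid capture: j↦c, n↦v1.
  ((∀n ¬G(n)) ∨ (∃j G(j))) ∧ ((∀c ¬G(c)) ∨ (∃v1 G(v1)))
Finally move all quantifiers to the prefix:
  ∀n ∃j ∀c ∃v1 ((¬G(n) ∨ G(j)) ∧ (¬G(c) ∨ G(v1)))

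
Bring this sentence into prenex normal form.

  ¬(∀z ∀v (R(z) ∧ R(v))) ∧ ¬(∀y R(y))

∃z ∃v ∃y ((¬R(z) ∨ ¬R(v)) ∧ ¬R(y))

Move each ¬ inward, flipping quantifiers it crosses:
  (∃z ∃v (¬R(z) ∨ ¬R(v))) ∧ (∃y ¬R(y))
Extract every quantifier outward, since the variables are now distinct and don't occur free across branches:
  ∃z ∃v ∃y ((¬R(z) ∨ ¬R(v)) ∧ ¬R(y))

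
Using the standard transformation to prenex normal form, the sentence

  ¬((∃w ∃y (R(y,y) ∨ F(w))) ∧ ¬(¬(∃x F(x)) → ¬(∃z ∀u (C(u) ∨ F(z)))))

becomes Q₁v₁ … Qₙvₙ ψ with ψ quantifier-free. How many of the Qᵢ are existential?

First replace A → B with ¬A ∨ B.
  ¬((∃w ∃y (R(y,y) ∨ F(w))) ∧ ¬(¬¬(∃x F(x)) ∨ ¬(∃z ∀u (C(u) ∨ F(z)))))
Drive negations inward (¬∀x A ≡ ∃x ¬A, ¬∃x A ≡ ∀x ¬A, De Morgan for ∧/∨):
  (∀w ∀y (¬R(y,y) ∧ ¬F(w))) ∨ (∃x F(x)) ∨ (∀z ∃u (¬C(u) ∧ ¬F(z)))
All bound variables are already distinct, so no renaming is needed.
Finally move all quantifiers to the prefix:
  ∀w ∀y ∃x ∀z ∃u (¬R(y,y) ∧ ¬F(w) ∨ F(x) ∨ ¬C(u) ∧ ¬F(z))
The prefix is ∀w ∀y ∃x ∀z ∃u: 3 universal, 2 existential.

2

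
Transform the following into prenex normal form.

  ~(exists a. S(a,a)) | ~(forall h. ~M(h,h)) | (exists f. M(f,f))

forall a. exists h. exists f. (~S(a,a) | M(h,h) | M(f,f))

Move each ¬ inward, flipping quantifiers it crosses:
  (forall a. ~S(a,a)) | (exists h. M(h,h)) | (exists f. M(f,f))
Pull the quantifiers to the front (each side's bound variable is not free in the other side):
  forall a. exists h. exists f. (~S(a,a) | M(h,h) | M(f,f))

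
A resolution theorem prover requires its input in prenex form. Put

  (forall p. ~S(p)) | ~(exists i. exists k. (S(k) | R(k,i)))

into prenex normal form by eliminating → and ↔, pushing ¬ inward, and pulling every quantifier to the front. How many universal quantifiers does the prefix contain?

Push ¬ through the quantifiers and connectives to reach negation normal form:
  (forall p. ~S(p)) | (forall i. forall k. (~S(k) & ~R(k,i)))
Pull the quantifiers to the front (each side's bound variable is not free in the other side):
  forall p. forall i. forall k. (~S(p) | ~S(k) & ~R(k,i))
The prefix is forall p forall i forall k: 3 universal, 0 existential.

3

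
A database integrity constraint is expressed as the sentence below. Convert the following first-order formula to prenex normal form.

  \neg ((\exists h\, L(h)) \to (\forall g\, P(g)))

Eliminate → and ↔ using ¬ and ∨.
  \neg (\neg (\exists h\, L(h)) \lor (\forall g\, P(g)))
Move each ¬ inward, flipping quantifiers it crosses:
  (\exists h\, L(h)) \land (\exists g\, \neg P(g))
All bound variables are already distinct, so no renaming is needed.
Extract every quantifier outward, since the variables are now distinct and don't occur free across branches:
  \exists h\, \exists g\, (L(h) \land \neg P(g))

\exists h\, \exists g\, (L(h) \land \neg P(g))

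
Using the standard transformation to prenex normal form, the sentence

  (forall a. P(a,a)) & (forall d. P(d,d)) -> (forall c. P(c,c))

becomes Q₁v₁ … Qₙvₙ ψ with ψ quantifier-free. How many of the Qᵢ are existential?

2

Eliminate → and ↔ using ¬ and ∨.
  ~((forall a. P(a,a)) & (forall d. P(d,d))) | (forall c. P(c,c))
Move each ¬ inward, flipping quantifiers it crosses:
  (exists a. ~P(a,a)) | (exists d. ~P(d,d)) | (forall c. P(c,c))
All bound variables are already distinct, so no renaming is needed.
Extract every quantifier outward, since the variables are now distinct and don't occur free across branches:
  exists a. exists d. forall c. (~P(a,a) | ~P(d,d) | P(c,c))
The prefix is exists a exists d forall c: 1 universal, 2 existential.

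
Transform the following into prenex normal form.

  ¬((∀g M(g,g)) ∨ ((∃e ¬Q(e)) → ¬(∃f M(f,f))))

∃g ∃e ∃f (¬M(g,g) ∧ ¬Q(e) ∧ M(f,f))

First replace A → B with ¬A ∨ B.
  ¬((∀g M(g,g)) ∨ ¬(∃e ¬Q(e)) ∨ ¬(∃f M(f,f)))
Drive negations inward (¬∀x A ≡ ∃x ¬A, ¬∃x A ≡ ∀x ¬A, De Morgan for ∧/∨):
  (∃g ¬M(g,g)) ∧ (∃e ¬Q(e)) ∧ (∃f M(f,f))
All bound variables are already distinct, so no renaming is needed.
Finally move all quantifiers to the prefix:
  ∃g ∃e ∃f (¬M(g,g) ∧ ¬Q(e) ∧ M(f,f))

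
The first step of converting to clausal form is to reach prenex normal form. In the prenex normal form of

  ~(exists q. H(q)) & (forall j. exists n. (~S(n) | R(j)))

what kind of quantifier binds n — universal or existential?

Push ¬ through the quantifiers and connectives to reach negation normal form:
  (forall q. ~H(q)) & (forall j. exists n. (~S(n) | R(j)))
All bound variables are already distinct, so no renaming is needed.
Pull the quantifiers to the front (each side's bound variable is not free in the other side):
  forall q. forall j. exists n. (~H(q) & (~S(n) | R(j)))
The quantifier exists n sits under an even number of negations, so it remains existential.

existential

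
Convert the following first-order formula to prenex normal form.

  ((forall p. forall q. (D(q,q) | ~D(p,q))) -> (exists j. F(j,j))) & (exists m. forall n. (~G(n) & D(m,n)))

Eliminate → and ↔ using ¬ and ∨.
  (~(forall p. forall q. (D(q,q) | ~D(p,q))) | (exists j. F(j,j))) & (exists m. forall n. (~G(n) & D(m,n)))
Push ¬ through the quantifiers and connectives to reach negation normal form:
  ((exists p. exists q. (~D(q,q) & D(p,q))) | (exists j. F(j,j))) & (exists m. forall n. (~G(n) & D(m,n)))
All bound variables are already distinct, so no renaming is needed.
Extract every quantifier outward, since the variables are now distinct and don't occur free across branches:
  exists p. exists q. exists j. exists m. forall n. ((~D(q,q) & D(p,q) | F(j,j)) & ~G(n) & D(m,n))

exists p. exists q. exists j. exists m. forall n. ((~D(q,q) & D(p,q) | F(j,j)) & ~G(n) & D(m,n))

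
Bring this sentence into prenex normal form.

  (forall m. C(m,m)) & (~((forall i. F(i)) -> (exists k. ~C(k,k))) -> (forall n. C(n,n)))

Eliminate → and ↔ using ¬ and ∨.
  (forall m. C(m,m)) & (~~(~(forall i. F(i)) | (exists k. ~C(k,k))) | (forall n. C(n,n)))
Drive negations inward (¬∀x A ≡ ∃x ¬A, ¬∃x A ≡ ∀x ¬A, De Morgan for ∧/∨):
  (forall m. C(m,m)) & ((exists i. ~F(i)) | (exists k. ~C(k,k)) | (forall n. C(n,n)))
Extract every quantifier outward, since the variables are now distinct and don't occur free across branches:
  forall m. exists i. exists k. forall n. (C(m,m) & (~F(i) | ~C(k,k) | C(n,n)))

forall m. exists i. exists k. forall n. (C(m,m) & (~F(i) | ~C(k,k) | C(n,n)))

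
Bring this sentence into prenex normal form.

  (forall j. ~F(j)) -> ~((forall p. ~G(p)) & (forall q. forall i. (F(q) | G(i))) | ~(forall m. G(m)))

exists j. exists p. exists q. exists i. forall m. (F(j) | (G(p) | ~F(q) & ~G(i)) & G(m))

First replace A → B with ¬A ∨ B.
  ~(forall j. ~F(j)) | ~((forall p. ~G(p)) & (forall q. forall i. (F(q) | G(i))) | ~(forall m. G(m)))
Push ¬ through the quantifiers and connectives to reach negation normal form:
  (exists j. F(j)) | ((exists p. G(p)) | (exists q. exists i. (~F(q) & ~G(i)))) & (forall m. G(m))
All bound variables are already distinct, so no renaming is needed.
Pull the quantifiers to the front (each side's bound variable is not free in the other side):
  exists j. exists p. exists q. exists i. forall m. (F(j) | (G(p) | ~F(q) & ~G(i)) & G(m))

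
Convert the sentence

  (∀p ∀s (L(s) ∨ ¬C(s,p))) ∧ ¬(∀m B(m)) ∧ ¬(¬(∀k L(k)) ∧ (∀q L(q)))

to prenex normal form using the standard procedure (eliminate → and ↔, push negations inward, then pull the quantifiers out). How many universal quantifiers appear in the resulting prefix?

3

Drive negations inward (¬∀x A ≡ ∃x ¬A, ¬∃x A ≡ ∀x ¬A, De Morgan for ∧/∨):
  (∀p ∀s (L(s) ∨ ¬C(s,p))) ∧ (∃m ¬B(m)) ∧ ((∀k L(k)) ∨ (∃q ¬L(q)))
Pull the quantifiers to the front (each side's bound variable is not free in the other side):
  ∀p ∀s ∃m ∀k ∃q ((L(s) ∨ ¬C(s,p)) ∧ ¬B(m) ∧ (L(k) ∨ ¬L(q)))
The prefix is ∀p ∀s ∃m ∀k ∃q: 3 universal, 2 existential.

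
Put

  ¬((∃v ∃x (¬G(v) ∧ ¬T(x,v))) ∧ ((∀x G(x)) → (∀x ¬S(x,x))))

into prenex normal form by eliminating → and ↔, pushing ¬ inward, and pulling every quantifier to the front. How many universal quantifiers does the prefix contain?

Eliminate → and ↔ using ¬ and ∨.
  ¬((∃v ∃x (¬G(v) ∧ ¬T(x,v))) ∧ (¬(∀x G(x)) ∨ (∀x ¬S(x,x))))
Drive negations inward (¬∀x A ≡ ∃x ¬A, ¬∃x A ≡ ∀x ¬A, De Morgan for ∧/∨):
  (∀v ∀x (G(v) ∨ T(x,v))) ∨ (∀x G(x)) ∧ (∃x S(x,x))
Give each quantifier a distinct variable: x↦v1, x↦q.
  (∀v ∀x (G(v) ∨ T(x,v))) ∨ (∀v1 G(v1)) ∧ (∃q S(q,q))
Pull the quantifiers to the front (each side's bound variable is not free in the other side):
  ∀v ∀x ∀v1 ∃q (G(v) ∨ T(x,v) ∨ G(v1) ∧ S(q,q))
The prefix is ∀v ∀x ∀v1 ∃q: 3 universal, 1 existential.

3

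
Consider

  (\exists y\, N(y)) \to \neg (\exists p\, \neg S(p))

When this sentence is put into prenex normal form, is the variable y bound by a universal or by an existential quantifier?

universal

First replace A → B with ¬A ∨ B.
  \neg (\exists y\, N(y)) \lor \neg (\exists p\, \neg S(p))
Move each ¬ inward, flipping quantifiers it crosses:
  (\forall y\, \neg N(y)) \lor (\forall p\, S(p))
All bound variables are already distinct, so no renaming is needed.
Pull the quantifiers to the front (each side's bound variable is not free in the other side):
  \forall y\, \forall p\, (\neg N(y) \lor S(p))
The quantifier \exists y sits under an odd number of negations (counting the antecedent side of each →), so it flips to \forall y.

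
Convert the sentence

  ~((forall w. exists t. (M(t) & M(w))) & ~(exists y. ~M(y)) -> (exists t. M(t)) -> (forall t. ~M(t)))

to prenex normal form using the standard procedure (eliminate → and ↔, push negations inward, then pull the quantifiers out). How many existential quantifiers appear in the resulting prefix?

3

First replace A → B with ¬A ∨ B.
  ~(~((forall w. exists t. (M(t) & M(w))) & ~(exists y. ~M(y))) | ~(exists t. M(t)) | (forall t. ~M(t)))
Drive negations inward (¬∀x A ≡ ∃x ¬A, ¬∃x A ≡ ∀x ¬A, De Morgan for ∧/∨):
  (forall w. exists t. (M(t) & M(w))) & (forall y. M(y)) & (exists t. M(t)) & (exists t. M(t))
Give each quantifier a distinct variable: t↦v, t↦z.
  (forall w. exists t. (M(t) & M(w))) & (forall y. M(y)) & (exists v. M(v)) & (exists z. M(z))
Pull the quantifiers to the front (each side's bound variable is not free in the other side):
  forall w. exists t. forall y. exists v. exists z. (M(t) & M(w) & M(y) & M(v) & M(z))
The prefix is forall w exists t forall y exists v exists z: 2 universal, 3 existential.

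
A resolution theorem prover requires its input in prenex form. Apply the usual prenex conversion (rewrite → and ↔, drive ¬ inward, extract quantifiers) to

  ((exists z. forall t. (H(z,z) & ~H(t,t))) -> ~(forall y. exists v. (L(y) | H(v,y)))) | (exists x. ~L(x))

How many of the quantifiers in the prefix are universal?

2

Eliminate → and ↔ using ¬ and ∨.
  ~(exists z. forall t. (H(z,z) & ~H(t,t))) | ~(forall y. exists v. (L(y) | H(v,y))) | (exists x. ~L(x))
Move each ¬ inward, flipping quantifiers it crosses:
  (forall z. exists t. (~H(z,z) | H(t,t))) | (exists y. forall v. (~L(y) & ~H(v,y))) | (exists x. ~L(x))
All bound variables are already distinct, so no renaming is needed.
Pull the quantifiers to the front (each side's bound variable is not free in the other side):
  forall z. exists t. exists y. forall v. exists x. (~H(z,z) | H(t,t) | ~L(y) & ~H(v,y) | ~L(x))
The prefix is forall z exists t exists y forall v exists x: 2 universal, 3 existential.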